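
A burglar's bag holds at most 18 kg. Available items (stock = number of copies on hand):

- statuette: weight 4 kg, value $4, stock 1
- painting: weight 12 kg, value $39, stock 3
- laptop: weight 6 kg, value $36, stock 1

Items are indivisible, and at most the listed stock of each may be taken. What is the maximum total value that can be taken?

Best selections within weight 18 and stock limits:
- 1×painting + 1×laptop: weight 18, value 75
- 1×statuette + 1×painting: weight 16, value 43
- 1×statuette + 1×laptop: weight 10, value 40
Best: $75.

$75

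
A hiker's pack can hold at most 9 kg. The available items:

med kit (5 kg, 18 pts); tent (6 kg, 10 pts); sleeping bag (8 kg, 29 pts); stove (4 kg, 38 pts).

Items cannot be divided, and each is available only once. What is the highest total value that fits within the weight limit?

Check high-value combinations within 9 kg:
- med kit+stove: weight 5+4=9, value 18+38=56
- stove: weight 4, value 38
- sleeping bag: weight 8, value 29
- med kit: weight 5, value 18
Best: 56 pts.

56 pts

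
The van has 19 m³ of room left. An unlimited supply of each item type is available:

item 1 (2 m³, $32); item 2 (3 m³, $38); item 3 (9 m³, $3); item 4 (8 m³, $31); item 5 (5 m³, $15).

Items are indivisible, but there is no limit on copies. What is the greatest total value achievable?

Best value-per-unit is item 1 at 32/2; filling with it alone gives 9×32 = 288.
Optimal mix: 8×item 1 + 1×item 2 → volume 19, value 294.

$294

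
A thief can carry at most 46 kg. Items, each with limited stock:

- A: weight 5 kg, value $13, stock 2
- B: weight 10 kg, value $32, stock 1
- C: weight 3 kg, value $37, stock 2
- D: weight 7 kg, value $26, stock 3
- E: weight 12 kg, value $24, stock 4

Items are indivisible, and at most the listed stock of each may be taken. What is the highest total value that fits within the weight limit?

$197

Best selections within weight 46 and stock limits:
- 1×A + 1×B + 2×C + 3×D: weight 42, value 197
- 1×A + 2×C + 3×D + 1×E: weight 44, value 189
- 1×B + 2×C + 3×D: weight 37, value 184
Best: $197.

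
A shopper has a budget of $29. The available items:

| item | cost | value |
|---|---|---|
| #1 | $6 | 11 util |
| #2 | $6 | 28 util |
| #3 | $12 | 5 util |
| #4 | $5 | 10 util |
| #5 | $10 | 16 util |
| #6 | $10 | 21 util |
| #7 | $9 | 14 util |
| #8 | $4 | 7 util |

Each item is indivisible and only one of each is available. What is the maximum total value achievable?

This is a 0/1 knapsack; check combinations near the capacity.
- #1+#2+#4+#6: cost 6+6+5+10=27, value 11+28+10+21=70
- #2+#6+#7+#8: cost 6+10+9+4=29, value 28+21+14+7=70
- #1+#2+#6+#8: cost 6+6+10+4=26, value 11+28+21+7=67
- #2+#4+#6+#8: cost 6+5+10+4=25, value 28+10+21+7=66
Best: 70 util.

70 util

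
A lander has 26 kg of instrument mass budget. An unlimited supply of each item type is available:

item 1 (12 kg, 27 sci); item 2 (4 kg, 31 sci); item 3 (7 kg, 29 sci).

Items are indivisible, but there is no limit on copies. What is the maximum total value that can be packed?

Best value-per-unit is item 2 at 31/4, and filling with it alone uses mass 6×4=24. No mix of the others beats 6×31 = 186.

186 sci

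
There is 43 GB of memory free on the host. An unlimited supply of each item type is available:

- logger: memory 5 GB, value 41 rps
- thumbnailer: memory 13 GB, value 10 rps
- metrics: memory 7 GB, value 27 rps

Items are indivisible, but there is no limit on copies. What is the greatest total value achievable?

328 rps

Best value-per-unit is logger at 41/5, and filling with it alone uses memory 8×5=40. No mix of the others beats 8×41 = 328.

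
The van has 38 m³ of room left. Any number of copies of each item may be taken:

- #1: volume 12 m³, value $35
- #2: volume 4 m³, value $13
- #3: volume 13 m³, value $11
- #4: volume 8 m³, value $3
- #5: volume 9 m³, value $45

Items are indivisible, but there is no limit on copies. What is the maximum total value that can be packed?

$180

Best value-per-unit is #5 at 45/9, and filling with it alone uses volume 4×9=36. No mix of the others beats 4×45 = 180.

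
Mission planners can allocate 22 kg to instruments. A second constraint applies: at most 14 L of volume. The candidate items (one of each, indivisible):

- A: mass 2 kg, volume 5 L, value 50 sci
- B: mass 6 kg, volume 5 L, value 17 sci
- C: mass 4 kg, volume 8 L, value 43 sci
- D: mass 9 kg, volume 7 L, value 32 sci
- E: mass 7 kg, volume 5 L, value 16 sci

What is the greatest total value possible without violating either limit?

Feasible sets respecting both limits:
- A+C: mass 6, volume 13, value 93
- A+D: mass 11, volume 12, value 82
- A+B: mass 8, volume 10, value 67
Best: 93 sci.

93 sci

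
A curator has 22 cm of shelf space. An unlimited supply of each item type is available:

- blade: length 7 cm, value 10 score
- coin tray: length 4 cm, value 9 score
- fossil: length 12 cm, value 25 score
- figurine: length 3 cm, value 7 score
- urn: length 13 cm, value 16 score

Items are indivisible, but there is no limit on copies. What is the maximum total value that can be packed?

Best value-per-unit is figurine at 7/3; filling with it alone gives 7×7 = 49.
Optimal mix: 1×coin tray + 6×figurine → length 22, value 51.

51 score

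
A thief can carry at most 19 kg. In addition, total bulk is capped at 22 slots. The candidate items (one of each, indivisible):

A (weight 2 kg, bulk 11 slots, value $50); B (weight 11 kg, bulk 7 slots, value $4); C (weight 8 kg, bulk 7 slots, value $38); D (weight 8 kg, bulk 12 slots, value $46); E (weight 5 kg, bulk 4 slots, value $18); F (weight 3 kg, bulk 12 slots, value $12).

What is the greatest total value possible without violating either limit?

$106

Feasible sets respecting both limits:
- A+C+E: weight 15, bulk 22, value 106
- A+C: weight 10, bulk 18, value 88
- C+D: weight 16, bulk 19, value 84
- A+B+E: weight 18, bulk 22, value 72
Best: $106.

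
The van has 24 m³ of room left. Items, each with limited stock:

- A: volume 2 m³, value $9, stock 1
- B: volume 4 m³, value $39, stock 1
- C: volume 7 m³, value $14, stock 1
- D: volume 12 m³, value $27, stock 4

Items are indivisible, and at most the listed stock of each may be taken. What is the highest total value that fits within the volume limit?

$80

Best selections within volume 24 and stock limits:
- 1×B + 1×C + 1×D: volume 23, value 80
- 1×A + 1×B + 1×D: volume 18, value 75
- 1×B + 1×D: volume 16, value 66
Best: $80.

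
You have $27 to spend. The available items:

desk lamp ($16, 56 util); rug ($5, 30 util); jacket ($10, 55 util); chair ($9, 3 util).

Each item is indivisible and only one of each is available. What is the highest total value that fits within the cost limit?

111 util

Check high-value combinations within $27:
- desk lamp+jacket: cost 16+10=26, value 56+55=111
- rug+jacket+chair: cost 5+10+9=24, value 30+55+3=88
- desk lamp+rug: cost 16+5=21, value 56+30=86
- rug+jacket: cost 5+10=15, value 30+55=85
- desk lamp+chair: cost 16+9=25, value 56+3=59
Best: 111 util.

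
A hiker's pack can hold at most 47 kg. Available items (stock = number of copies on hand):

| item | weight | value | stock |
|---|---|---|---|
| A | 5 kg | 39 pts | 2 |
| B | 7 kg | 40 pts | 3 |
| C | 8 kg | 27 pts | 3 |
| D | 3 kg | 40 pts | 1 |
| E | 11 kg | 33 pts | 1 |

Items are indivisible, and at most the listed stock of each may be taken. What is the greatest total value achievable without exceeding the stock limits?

271 pts

Best selections within weight 47 and stock limits:
- 2×A + 3×B + 1×D + 1×E: weight 45, value 271
- 2×A + 3×B + 1×C + 1×D: weight 42, value 265
- 2×A + 2×B + 1×C + 1×D + 1×E: weight 46, value 258
- 1×A + 3×B + 2×C + 1×D: weight 45, value 253
Best: 271 pts.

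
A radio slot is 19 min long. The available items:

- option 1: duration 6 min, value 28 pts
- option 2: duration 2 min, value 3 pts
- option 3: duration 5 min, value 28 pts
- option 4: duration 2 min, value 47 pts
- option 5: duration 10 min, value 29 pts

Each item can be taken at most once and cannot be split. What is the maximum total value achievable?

107 pts

Check high-value combinations within 19 min:
- option 2+option 3+option 4+option 5: duration 2+5+2+10=19, value 3+28+47+29=107
- option 1+option 2+option 3+option 4: duration 6+2+5+2=15, value 28+3+28+47=106
- option 3+option 4+option 5: duration 5+2+10=17, value 28+47+29=104
- option 1+option 4+option 5: duration 6+2+10=18, value 28+47+29=104
Best: 107 pts.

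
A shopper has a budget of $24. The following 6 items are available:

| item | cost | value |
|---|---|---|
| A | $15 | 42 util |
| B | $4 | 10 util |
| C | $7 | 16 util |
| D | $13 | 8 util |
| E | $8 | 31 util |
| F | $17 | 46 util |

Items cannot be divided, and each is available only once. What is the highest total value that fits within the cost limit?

Check high-value combinations within $24:
- A+E: cost 15+8=23, value 42+31=73
- C+F: cost 7+17=24, value 16+46=62
- A+C: cost 15+7=22, value 42+16=58
- B+C+E: cost 4+7+8=19, value 10+16+31=57
Best: 73 util.

73 util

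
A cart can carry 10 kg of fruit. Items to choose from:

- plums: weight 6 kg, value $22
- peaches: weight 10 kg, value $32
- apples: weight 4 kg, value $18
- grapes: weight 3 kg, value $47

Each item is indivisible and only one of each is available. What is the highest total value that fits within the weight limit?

This is a 0/1 knapsack; check combinations near the capacity.
- plums+grapes: weight 6+3=9, value 22+47=69
- apples+grapes: weight 4+3=7, value 18+47=65
- grapes: weight 3, value 47
Best: $69.

$69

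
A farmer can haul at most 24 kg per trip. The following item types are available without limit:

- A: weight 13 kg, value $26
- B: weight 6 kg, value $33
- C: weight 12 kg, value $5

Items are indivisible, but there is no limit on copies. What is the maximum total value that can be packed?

$132

Best value-per-unit is B at 33/6, and filling with it alone uses weight 4×6=24. No mix of the others beats 4×33 = 132.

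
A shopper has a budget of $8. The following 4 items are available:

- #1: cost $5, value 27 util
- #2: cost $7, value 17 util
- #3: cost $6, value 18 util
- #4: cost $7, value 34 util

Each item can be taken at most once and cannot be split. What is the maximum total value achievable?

Check high-value combinations within $8:
- #4: cost 7, value 34
- #1: cost 5, value 27
- #3: cost 6, value 18
- #2: cost 7, value 17
Best: 34 util.

34 util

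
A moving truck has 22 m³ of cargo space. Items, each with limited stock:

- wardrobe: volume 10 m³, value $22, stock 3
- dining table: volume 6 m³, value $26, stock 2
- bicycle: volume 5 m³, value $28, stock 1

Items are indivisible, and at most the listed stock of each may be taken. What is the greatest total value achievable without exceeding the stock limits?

Best selections within volume 22 and stock limits:
- 2×dining table + 1×bicycle: volume 17, value 80
- 1×wardrobe + 1×dining table + 1×bicycle: volume 21, value 76
- 1×wardrobe + 2×dining table: volume 22, value 74
- 1×dining table + 1×bicycle: volume 11, value 54
Best: $80.

$80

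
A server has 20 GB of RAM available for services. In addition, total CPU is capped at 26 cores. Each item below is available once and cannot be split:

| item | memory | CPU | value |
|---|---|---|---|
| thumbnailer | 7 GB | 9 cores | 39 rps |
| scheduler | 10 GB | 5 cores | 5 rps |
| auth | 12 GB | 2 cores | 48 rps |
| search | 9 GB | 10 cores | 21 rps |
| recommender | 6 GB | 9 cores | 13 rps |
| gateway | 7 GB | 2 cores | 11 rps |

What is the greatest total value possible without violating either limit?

Feasible sets respecting both limits:
- thumbnailer+auth: memory 19, CPU 11, value 87
- thumbnailer+recommender+gateway: memory 20, CPU 20, value 63
- auth+recommender: memory 18, CPU 11, value 61
Best: 87 rps.

87 rps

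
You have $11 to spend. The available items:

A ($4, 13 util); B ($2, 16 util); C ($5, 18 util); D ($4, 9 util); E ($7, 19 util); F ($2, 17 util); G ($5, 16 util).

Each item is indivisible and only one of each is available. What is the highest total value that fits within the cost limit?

Check high-value combinations within $11:
- B+E+F: cost 2+7+2=11, value 16+19+17=52
- B+C+F: cost 2+5+2=9, value 16+18+17=51
- B+F+G: cost 2+2+5=9, value 16+17+16=49
Best: 52 util.

52 util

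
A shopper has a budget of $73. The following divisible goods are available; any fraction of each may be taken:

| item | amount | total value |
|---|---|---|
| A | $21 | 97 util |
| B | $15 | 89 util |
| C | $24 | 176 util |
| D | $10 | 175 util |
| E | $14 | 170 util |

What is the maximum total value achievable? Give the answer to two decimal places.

Take in order of value per unit:
- D (175/10 per unit): all 10 → value 175, running total 175.00
- E (170/14 per unit): all 14 → value 170, running total 345.00
- C (176/24 per unit): all 24 → value 176, running total 521.00
- B (89/15 per unit): all 15 → value 89, running total 610.00
- A (97/21 per unit): 10 of 21 → value 10×97/21 = 46.1905, running total 656.19
Total 656.19.

656.19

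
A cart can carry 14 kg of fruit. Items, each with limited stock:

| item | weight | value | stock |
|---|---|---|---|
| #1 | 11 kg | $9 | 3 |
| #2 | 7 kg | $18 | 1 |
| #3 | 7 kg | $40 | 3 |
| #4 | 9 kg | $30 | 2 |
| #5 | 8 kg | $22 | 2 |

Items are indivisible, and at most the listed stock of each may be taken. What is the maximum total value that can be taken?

Top feasible selections:
- 2×#3: weight 14, value 80
- 1×#2 + 1×#3: weight 14, value 58
Best: $80.

$80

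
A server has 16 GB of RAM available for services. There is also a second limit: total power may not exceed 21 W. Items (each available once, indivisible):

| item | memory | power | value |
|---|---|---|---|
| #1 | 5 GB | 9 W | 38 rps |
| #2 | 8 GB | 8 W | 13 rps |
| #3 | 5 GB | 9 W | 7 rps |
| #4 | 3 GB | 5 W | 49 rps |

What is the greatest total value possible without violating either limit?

87 rps

Feasible sets respecting both limits:
- #1+#4: memory 8, power 14, value 87
- #2+#4: memory 11, power 13, value 62
- #3+#4: memory 8, power 14, value 56
Best: 87 rps.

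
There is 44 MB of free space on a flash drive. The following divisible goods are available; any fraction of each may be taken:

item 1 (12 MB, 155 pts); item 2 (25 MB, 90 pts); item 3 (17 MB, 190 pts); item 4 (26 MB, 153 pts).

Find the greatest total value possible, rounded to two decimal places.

Take in order of value per unit:
- item 1 (155/12 per unit): all 12 → value 155, running total 155.00
- item 3 (190/17 per unit): all 17 → value 190, running total 345.00
- item 4 (153/26 per unit): 15 of 26 → value 15×153/26 = 88.2692, running total 433.27
Total 433.27.

433.27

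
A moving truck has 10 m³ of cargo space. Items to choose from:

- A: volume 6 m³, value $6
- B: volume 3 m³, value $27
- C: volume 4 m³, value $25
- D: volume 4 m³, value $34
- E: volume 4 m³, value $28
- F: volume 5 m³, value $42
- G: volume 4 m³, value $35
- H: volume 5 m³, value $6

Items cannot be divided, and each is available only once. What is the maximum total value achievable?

This is a 0/1 knapsack; check combinations near the capacity.
- F+G: volume 5+4=9, value 42+35=77
- D+F: volume 4+5=9, value 34+42=76
- E+F: volume 4+5=9, value 28+42=70
- B+F: volume 3+5=8, value 27+42=69
Best: $77.

$77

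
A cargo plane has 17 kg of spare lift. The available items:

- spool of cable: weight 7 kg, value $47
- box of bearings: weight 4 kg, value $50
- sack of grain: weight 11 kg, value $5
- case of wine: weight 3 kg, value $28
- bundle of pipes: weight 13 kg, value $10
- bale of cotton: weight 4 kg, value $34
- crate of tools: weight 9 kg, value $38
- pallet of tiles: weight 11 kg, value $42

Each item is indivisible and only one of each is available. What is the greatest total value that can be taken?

Check high-value combinations within 17 kg:
- spool of cable+box of bearings+bale of cotton: weight 7+4+4=15, value 47+50+34=131
- spool of cable+box of bearings+case of wine: weight 7+4+3=14, value 47+50+28=125
- box of bearings+bale of cotton+crate of tools: weight 4+4+9=17, value 50+34+38=122
- box of bearings+case of wine+crate of tools: weight 4+3+9=16, value 50+28+38=116
- box of bearings+case of wine+bale of cotton: weight 4+3+4=11, value 50+28+34=112
Best: $131.

$131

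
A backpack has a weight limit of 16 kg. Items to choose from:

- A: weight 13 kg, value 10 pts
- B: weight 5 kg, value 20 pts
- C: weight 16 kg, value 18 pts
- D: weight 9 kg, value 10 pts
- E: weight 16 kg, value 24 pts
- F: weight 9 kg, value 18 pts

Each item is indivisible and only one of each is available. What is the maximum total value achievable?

38 pts

This is a 0/1 knapsack; check combinations near the capacity.
- B+F: weight 5+9=14, value 20+18=38
- B+D: weight 5+9=14, value 20+10=30
- E: weight 16, value 24
- B: weight 5, value 20
- F: weight 9, value 18
Best: 38 pts.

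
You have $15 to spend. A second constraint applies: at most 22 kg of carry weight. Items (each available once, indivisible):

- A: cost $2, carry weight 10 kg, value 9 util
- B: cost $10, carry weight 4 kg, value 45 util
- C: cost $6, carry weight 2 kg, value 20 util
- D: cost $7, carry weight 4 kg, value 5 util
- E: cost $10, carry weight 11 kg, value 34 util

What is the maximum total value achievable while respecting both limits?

Feasible sets respecting both limits:
- A+B: cost 12, carry weight 14, value 54
- B: cost 10, carry weight 4, value 45
- A+E: cost 12, carry weight 21, value 43
Best: 54 util.

54 util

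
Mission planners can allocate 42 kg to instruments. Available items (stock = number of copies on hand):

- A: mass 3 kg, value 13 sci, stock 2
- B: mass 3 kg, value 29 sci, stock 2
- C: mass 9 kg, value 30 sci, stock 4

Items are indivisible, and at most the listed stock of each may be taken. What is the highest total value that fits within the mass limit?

Top feasible selections:
- 2×B + 4×C: mass 42, value 178
- 2×A + 2×B + 3×C: mass 39, value 174
- 1×A + 1×B + 4×C: mass 42, value 162
Best: 178 sci.

178 sci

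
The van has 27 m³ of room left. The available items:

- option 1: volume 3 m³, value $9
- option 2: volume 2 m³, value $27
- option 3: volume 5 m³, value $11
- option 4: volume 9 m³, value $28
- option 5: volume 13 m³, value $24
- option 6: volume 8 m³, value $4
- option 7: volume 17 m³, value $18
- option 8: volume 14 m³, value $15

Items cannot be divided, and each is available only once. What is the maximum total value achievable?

Check high-value combinations within 27 m³:
- option 1+option 2+option 4+option 5: volume 3+2+9+13=27, value 9+27+28+24=88
- option 2+option 4+option 5: volume 2+9+13=24, value 27+28+24=79
- option 1+option 2+option 3+option 4+option 6: volume 3+2+5+9+8=27, value 9+27+11+28+4=79
- option 1+option 2+option 3+option 4: volume 3+2+5+9=19, value 9+27+11+28=75
- option 1+option 2+option 3+option 5: volume 3+2+5+13=23, value 9+27+11+24=71
Best: $88.

$88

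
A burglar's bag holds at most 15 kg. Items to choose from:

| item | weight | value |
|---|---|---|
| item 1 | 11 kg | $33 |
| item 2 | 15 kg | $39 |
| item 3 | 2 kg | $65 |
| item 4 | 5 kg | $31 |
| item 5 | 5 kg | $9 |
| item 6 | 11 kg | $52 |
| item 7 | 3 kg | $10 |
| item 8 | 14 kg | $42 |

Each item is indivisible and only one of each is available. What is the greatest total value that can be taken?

$117

Check high-value combinations within 15 kg:
- item 3+item 6: weight 2+11=13, value 65+52=117
- item 3+item 4+item 5+item 7: weight 2+5+5+3=15, value 65+31+9+10=115
- item 3+item 4+item 7: weight 2+5+3=10, value 65+31+10=106
- item 3+item 4+item 5: weight 2+5+5=12, value 65+31+9=105
- item 1+item 3: weight 11+2=13, value 33+65=98
Best: $117.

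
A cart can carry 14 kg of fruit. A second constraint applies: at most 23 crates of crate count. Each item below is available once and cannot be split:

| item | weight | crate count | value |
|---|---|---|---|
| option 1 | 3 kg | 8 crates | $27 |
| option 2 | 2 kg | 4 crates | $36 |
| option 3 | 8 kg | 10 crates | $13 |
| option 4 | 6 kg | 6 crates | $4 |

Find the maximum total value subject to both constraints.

$76

Feasible sets respecting both limits:
- option 1+option 2+option 3: weight 13, crate count 22, value 76
- option 1+option 2+option 4: weight 11, crate count 18, value 67
- option 1+option 2: weight 5, crate count 12, value 63
- option 2+option 3: weight 10, crate count 14, value 49
Best: $76.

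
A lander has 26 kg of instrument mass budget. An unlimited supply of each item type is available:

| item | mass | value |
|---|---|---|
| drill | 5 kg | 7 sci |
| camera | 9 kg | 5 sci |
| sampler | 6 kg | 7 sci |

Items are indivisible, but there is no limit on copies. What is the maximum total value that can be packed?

Best value-per-unit is drill at 7/5, and filling with it alone uses mass 5×5=25. No mix of the others beats 5×7 = 35.

35 sci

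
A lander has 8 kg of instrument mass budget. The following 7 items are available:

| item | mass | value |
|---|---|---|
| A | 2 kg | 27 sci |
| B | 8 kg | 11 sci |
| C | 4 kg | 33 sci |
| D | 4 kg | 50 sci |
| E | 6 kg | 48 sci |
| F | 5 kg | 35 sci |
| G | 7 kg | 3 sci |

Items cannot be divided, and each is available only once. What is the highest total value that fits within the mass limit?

This is a 0/1 knapsack; check combinations near the capacity.
- C+D: mass 4+4=8, value 33+50=83
- A+D: mass 2+4=6, value 27+50=77
- A+E: mass 2+6=8, value 27+48=75
Best: 83 sci.

83 sci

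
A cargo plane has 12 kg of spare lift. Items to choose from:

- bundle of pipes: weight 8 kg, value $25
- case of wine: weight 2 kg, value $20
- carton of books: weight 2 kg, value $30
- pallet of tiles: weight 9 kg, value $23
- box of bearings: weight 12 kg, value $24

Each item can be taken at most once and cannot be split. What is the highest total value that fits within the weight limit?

$75

Check high-value combinations within 12 kg:
- bundle of pipes+case of wine+carton of books: weight 8+2+2=12, value 25+20+30=75
- bundle of pipes+carton of books: weight 8+2=10, value 25+30=55
- carton of books+pallet of tiles: weight 2+9=11, value 30+23=53
Best: $75.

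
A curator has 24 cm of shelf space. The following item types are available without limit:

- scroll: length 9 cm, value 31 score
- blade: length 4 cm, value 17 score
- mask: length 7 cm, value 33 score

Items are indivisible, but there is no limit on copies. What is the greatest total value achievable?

102 score

Best value-per-unit is mask at 33/7; filling with it alone gives 3×33 = 99.
Optimal mix: 6×blade → length 24, value 102.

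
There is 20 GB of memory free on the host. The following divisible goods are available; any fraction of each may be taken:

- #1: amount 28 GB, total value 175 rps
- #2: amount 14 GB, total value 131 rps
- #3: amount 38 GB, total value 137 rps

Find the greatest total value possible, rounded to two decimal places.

Take in order of value per unit:
- #2 (131/14 per unit): all 14 → value 131, running total 131.00
- #1 (175/28 per unit): 6 of 28 → value 6×175/28 = 37.5000, running total 168.50
Total 168.50.

168.50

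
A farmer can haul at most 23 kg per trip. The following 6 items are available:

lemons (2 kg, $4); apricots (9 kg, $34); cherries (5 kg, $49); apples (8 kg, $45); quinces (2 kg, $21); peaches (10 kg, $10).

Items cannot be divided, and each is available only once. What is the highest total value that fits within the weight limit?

$128

This is a 0/1 knapsack; check combinations near the capacity.
- apricots+cherries+apples: weight 9+5+8=22, value 34+49+45=128
- lemons+cherries+apples+quinces: weight 2+5+8+2=17, value 4+49+45+21=119
- cherries+apples+quinces: weight 5+8+2=15, value 49+45+21=115
Best: $128.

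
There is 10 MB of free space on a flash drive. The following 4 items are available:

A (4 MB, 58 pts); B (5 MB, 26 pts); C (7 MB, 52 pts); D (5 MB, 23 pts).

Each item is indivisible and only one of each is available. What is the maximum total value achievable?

This is a 0/1 knapsack; check combinations near the capacity.
- A+B: size 4+5=9, value 58+26=84
- A+D: size 4+5=9, value 58+23=81
- A: size 4, value 58
- C: size 7, value 52
Best: 84 pts.

84 pts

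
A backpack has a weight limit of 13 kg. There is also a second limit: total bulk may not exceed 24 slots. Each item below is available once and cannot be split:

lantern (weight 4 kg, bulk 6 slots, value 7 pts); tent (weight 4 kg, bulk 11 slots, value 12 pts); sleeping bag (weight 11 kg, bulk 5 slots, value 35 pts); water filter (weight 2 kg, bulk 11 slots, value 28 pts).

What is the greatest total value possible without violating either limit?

Feasible sets respecting both limits:
- sleeping bag+water filter: weight 13, bulk 16, value 63
- tent+water filter: weight 6, bulk 22, value 40
- sleeping bag: weight 11, bulk 5, value 35
- lantern+water filter: weight 6, bulk 17, value 35
Best: 63 pts.

63 pts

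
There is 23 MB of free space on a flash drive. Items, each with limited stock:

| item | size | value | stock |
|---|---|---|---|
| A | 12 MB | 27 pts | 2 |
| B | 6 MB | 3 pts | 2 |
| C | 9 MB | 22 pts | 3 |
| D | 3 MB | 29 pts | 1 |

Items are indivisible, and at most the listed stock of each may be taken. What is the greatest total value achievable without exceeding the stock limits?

73 pts

Top feasible selections:
- 2×C + 1×D: size 21, value 73
- 1×A + 1×B + 1×D: size 21, value 59
- 1×A + 1×D: size 15, value 56
- 1×B + 1×C + 1×D: size 18, value 54
Best: 73 pts.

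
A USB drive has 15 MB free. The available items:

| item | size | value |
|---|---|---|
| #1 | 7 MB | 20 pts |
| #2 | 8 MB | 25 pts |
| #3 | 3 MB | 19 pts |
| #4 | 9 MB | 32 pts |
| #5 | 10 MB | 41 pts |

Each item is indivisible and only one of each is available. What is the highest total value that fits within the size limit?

Check high-value combinations within 15 MB:
- #3+#5: size 3+10=13, value 19+41=60
- #3+#4: size 3+9=12, value 19+32=51
- #1+#2: size 7+8=15, value 20+25=45
- #2+#3: size 8+3=11, value 25+19=44
- #5: size 10, value 41
Best: 60 pts.

60 pts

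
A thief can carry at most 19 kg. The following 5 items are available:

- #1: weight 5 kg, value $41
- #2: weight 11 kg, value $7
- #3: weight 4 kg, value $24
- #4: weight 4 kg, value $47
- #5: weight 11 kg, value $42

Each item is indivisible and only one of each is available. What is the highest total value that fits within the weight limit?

Check high-value combinations within 19 kg:
- #3+#4+#5: weight 4+4+11=19, value 24+47+42=113
- #1+#3+#4: weight 5+4+4=13, value 41+24+47=112
- #4+#5: weight 4+11=15, value 47+42=89
- #1+#4: weight 5+4=9, value 41+47=88
Best: $113.

$113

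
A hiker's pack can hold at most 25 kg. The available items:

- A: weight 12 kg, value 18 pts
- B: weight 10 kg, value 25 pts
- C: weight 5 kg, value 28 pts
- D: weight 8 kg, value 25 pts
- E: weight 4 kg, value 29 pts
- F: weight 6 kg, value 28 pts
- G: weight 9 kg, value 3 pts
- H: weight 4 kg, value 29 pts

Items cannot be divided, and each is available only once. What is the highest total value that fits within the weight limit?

This is a 0/1 knapsack; check combinations near the capacity.
- C+E+F+H: weight 5+4+6+4=19, value 28+29+28+29=114
- C+D+E+H: weight 5+8+4+4=21, value 28+25+29+29=111
- D+E+F+H: weight 8+4+6+4=22, value 25+29+28+29=111
- B+C+E+H: weight 10+5+4+4=23, value 25+28+29+29=111
- B+E+F+H: weight 10+4+6+4=24, value 25+29+28+29=111
Best: 114 pts.

114 pts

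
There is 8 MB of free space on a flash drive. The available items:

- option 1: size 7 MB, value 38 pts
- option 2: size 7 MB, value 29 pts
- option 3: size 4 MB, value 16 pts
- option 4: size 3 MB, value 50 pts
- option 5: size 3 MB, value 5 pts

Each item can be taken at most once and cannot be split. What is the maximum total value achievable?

Check high-value combinations within 8 MB:
- option 3+option 4: size 4+3=7, value 16+50=66
- option 4+option 5: size 3+3=6, value 50+5=55
- option 4: size 3, value 50
- option 1: size 7, value 38
Best: 66 pts.

66 pts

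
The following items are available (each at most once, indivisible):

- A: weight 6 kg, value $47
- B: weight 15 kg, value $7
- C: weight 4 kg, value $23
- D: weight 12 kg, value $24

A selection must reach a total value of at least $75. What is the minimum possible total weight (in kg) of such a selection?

Subsets with value ≥ 75, sorted by total weight:
- A+C+D: weight 22, value 94
- A+B+C: weight 25, value 77
- A+B+D: weight 33, value 78
Minimum weight: 22 kg.

22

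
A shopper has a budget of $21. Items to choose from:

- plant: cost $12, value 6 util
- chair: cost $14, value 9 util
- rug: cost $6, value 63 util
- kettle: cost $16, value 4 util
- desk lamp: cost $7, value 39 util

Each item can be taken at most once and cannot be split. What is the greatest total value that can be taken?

Check high-value combinations within $21:
- rug+desk lamp: cost 6+7=13, value 63+39=102
- chair+rug: cost 14+6=20, value 9+63=72
- plant+rug: cost 12+6=18, value 6+63=69
- rug: cost 6, value 63
- chair+desk lamp: cost 14+7=21, value 9+39=48
Best: 102 util.

102 util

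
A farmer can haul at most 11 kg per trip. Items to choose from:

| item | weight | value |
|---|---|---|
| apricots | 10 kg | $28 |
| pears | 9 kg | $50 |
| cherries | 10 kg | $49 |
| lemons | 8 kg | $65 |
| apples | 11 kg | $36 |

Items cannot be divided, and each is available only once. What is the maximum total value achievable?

$65

Check high-value combinations within 11 kg:
- lemons: weight 8, value 65
- pears: weight 9, value 50
- cherries: weight 10, value 49
- apples: weight 11, value 36
Best: $65.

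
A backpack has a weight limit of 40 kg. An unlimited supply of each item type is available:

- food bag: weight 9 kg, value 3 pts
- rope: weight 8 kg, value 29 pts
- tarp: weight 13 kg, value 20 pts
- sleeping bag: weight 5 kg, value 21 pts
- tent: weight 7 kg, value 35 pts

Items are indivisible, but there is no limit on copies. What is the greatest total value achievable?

Best value-per-unit is tent at 35/7; filling with it alone gives 5×35 = 175.
Optimal mix: 1×sleeping bag + 5×tent → weight 40, value 196.

196 pts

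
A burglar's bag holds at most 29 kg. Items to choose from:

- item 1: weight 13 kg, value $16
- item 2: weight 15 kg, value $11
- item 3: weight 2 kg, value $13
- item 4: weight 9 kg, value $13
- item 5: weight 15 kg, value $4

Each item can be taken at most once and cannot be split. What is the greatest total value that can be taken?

$42

This is a 0/1 knapsack; check combinations near the capacity.
- item 1+item 3+item 4: weight 13+2+9=24, value 16+13+13=42
- item 2+item 3+item 4: weight 15+2+9=26, value 11+13+13=37
- item 3+item 4+item 5: weight 2+9+15=26, value 13+13+4=30
- item 1+item 3: weight 13+2=15, value 16+13=29
Best: $42.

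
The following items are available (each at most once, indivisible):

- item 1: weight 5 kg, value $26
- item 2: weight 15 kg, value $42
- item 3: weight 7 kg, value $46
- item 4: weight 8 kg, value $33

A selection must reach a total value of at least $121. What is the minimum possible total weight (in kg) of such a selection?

30

Subsets with value ≥ 121, sorted by total weight:
- item 2+item 3+item 4: weight 30, value 121
- item 1+item 2+item 3+item 4: weight 35, value 147
Minimum weight: 30 kg.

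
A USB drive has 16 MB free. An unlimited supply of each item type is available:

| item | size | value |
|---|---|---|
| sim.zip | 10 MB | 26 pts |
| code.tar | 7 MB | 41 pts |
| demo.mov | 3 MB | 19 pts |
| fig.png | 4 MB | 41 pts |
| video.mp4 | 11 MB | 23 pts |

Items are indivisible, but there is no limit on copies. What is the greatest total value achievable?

164 pts

Best value-per-unit is fig.png at 41/4, and filling with it alone uses size 4×4=16. No mix of the others beats 4×41 = 164.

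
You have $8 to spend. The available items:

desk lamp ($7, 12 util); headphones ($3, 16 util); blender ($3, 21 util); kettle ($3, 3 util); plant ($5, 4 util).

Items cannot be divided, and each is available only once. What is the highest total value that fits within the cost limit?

37 util

Check high-value combinations within $8:
- headphones+blender: cost 3+3=6, value 16+21=37
- blender+plant: cost 3+5=8, value 21+4=25
- blender+kettle: cost 3+3=6, value 21+3=24
- blender: cost 3, value 21
Best: 37 util.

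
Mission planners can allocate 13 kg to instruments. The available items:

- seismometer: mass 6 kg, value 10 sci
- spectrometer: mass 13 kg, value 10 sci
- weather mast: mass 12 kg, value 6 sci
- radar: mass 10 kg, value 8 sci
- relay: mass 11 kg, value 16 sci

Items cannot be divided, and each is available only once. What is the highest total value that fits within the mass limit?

16 sci

Check high-value combinations within 13 kg:
- relay: mass 11, value 16
- seismometer: mass 6, value 10
- spectrometer: mass 13, value 10
Best: 16 sci.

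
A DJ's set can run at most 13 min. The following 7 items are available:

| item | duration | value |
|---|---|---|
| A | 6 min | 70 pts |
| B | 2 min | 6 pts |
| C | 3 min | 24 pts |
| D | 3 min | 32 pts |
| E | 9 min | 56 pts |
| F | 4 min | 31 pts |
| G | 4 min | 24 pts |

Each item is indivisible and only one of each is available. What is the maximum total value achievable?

Check high-value combinations within 13 min:
- A+D+F: duration 6+3+4=13, value 70+32+31=133
- A+C+D: duration 6+3+3=12, value 70+24+32=126
- A+D+G: duration 6+3+4=13, value 70+32+24=126
- A+C+F: duration 6+3+4=13, value 70+24+31=125
- A+C+G: duration 6+3+4=13, value 70+24+24=118
Best: 133 pts.

133 pts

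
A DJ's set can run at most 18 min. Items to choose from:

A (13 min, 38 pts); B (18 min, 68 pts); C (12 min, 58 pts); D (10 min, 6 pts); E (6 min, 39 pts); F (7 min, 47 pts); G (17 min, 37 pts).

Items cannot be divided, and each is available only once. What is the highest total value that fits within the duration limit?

Check high-value combinations within 18 min:
- C+E: duration 12+6=18, value 58+39=97
- E+F: duration 6+7=13, value 39+47=86
- B: duration 18, value 68
Best: 97 pts.

97 pts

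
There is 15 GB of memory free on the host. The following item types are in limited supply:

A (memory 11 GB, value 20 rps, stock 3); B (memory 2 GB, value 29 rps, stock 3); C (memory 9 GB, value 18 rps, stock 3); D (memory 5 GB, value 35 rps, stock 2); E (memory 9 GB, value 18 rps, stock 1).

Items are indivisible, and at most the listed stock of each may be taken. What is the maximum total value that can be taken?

128 rps

Best selections within memory 15 and stock limits:
- 2×B + 2×D: memory 14, value 128
- 3×B + 1×D: memory 11, value 122
Best: 128 rps.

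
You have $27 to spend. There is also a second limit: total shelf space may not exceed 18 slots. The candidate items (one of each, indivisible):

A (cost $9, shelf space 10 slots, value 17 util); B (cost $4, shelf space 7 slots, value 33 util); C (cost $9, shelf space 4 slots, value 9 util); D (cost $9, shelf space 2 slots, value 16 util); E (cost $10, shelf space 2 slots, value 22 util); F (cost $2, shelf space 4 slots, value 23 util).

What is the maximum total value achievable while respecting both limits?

94 util

Feasible sets respecting both limits:
- B+D+E+F: cost 25, shelf space 15, value 94
- B+C+E+F: cost 25, shelf space 17, value 87
- B+C+D+F: cost 24, shelf space 17, value 81
Best: 94 util.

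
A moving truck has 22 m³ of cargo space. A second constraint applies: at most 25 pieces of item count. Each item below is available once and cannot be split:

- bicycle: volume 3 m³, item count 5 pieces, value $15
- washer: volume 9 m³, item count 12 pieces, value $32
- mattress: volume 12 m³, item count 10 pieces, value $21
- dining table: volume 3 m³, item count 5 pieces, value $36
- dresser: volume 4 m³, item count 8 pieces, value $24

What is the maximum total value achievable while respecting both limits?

$92

Feasible sets respecting both limits:
- washer+dining table+dresser: volume 16, item count 25, value 92
- bicycle+washer+dining table: volume 15, item count 22, value 83
- mattress+dining table+dresser: volume 19, item count 23, value 81
- bicycle+dining table+dresser: volume 10, item count 18, value 75
Best: $92.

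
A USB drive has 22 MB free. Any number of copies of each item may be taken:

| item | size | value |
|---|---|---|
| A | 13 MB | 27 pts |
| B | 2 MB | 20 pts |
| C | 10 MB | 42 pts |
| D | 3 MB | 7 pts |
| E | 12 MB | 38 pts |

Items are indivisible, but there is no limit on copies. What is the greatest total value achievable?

Best value-per-unit is B at 20/2, and filling with it alone uses size 11×2=22. No mix of the others beats 11×20 = 220.

220 pts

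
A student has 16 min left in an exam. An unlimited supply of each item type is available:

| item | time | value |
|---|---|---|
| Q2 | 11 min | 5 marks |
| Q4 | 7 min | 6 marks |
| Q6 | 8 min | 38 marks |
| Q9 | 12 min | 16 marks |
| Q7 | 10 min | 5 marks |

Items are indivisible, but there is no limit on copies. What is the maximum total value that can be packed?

Best value-per-unit is Q6 at 38/8, and filling with it alone uses time 2×8=16. No mix of the others beats 2×38 = 76.

76 marks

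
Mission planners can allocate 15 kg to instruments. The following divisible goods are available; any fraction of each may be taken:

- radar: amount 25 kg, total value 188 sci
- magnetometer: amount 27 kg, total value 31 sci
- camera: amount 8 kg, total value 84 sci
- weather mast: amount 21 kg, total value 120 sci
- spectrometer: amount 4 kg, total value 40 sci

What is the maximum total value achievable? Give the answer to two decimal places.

146.56

Take in order of value per unit:
- camera (84/8 per unit): all 8 → value 84, running total 84.00
- spectrometer (40/4 per unit): all 4 → value 40, running total 124.00
- radar (188/25 per unit): 3 of 25 → value 3×188/25 = 22.5600, running total 146.56
Total 146.56.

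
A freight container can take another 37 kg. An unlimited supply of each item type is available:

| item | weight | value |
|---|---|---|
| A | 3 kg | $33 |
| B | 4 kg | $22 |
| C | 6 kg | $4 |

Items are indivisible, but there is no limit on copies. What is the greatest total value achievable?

Best value-per-unit is A at 33/3, and filling with it alone uses weight 12×3=36. No mix of the others beats 12×33 = 396.

$396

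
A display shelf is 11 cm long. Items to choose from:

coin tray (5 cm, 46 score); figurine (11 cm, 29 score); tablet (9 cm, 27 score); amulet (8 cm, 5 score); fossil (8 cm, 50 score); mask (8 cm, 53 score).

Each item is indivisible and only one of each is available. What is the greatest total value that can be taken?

53 score

Check high-value combinations within 11 cm:
- mask: length 8, value 53
- fossil: length 8, value 50
- coin tray: length 5, value 46
Best: 53 score.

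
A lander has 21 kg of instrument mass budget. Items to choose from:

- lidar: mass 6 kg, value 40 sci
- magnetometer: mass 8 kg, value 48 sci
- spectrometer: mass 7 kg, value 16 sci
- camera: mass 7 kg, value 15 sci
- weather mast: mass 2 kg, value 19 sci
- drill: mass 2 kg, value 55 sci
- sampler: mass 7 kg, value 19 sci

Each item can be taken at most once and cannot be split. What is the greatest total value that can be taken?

Check high-value combinations within 21 kg:
- lidar+magnetometer+weather mast+drill: mass 6+8+2+2=18, value 40+48+19+55=162
- lidar+magnetometer+drill: mass 6+8+2=16, value 40+48+55=143
- magnetometer+weather mast+drill+sampler: mass 8+2+2+7=19, value 48+19+55+19=141
Best: 162 sci.

162 sci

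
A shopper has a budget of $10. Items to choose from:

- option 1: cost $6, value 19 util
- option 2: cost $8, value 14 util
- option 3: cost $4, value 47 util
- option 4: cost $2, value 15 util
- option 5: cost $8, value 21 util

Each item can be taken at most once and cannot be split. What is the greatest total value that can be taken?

Check high-value combinations within $10:
- option 1+option 3: cost 6+4=10, value 19+47=66
- option 3+option 4: cost 4+2=6, value 47+15=62
- option 3: cost 4, value 47
- option 4+option 5: cost 2+8=10, value 15+21=36
Best: 66 util.

66 util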